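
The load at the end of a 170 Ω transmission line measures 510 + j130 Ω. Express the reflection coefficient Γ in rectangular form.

Γ ≈ 0.518 + j0.0922

Γ = (Z_L − Z_0)/(Z_L + Z_0) = (340 + j130)/(680 + j130)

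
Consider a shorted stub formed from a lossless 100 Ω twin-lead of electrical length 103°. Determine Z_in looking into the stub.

tan(βl) = -4.33
For a shorted stub, Z_in = jZ_0·tan(βl)

Z_in ≈ −j433 Ω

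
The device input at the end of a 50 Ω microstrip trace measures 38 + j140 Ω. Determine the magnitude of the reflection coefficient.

Γ = (Z_L − Z_0)/(Z_L + Z_0) = (-12 + j140)/(88 + j140)
|Γ| = 141/165

|Γ| ≈ 0.85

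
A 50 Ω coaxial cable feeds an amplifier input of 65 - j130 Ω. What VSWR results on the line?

VSWR ≈ 7.13

Γ = (Z_L − Z_0)/(Z_L + Z_0) = (15 − j130)/(115 − j130)
|Γ| = 131/174 = 0.754
VSWR = (1 + |Γ|)/(1 − |Γ|) = 1.75/0.246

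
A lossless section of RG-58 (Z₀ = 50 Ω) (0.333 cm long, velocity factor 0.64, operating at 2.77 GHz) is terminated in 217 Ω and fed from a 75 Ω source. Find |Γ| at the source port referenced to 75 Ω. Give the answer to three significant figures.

λ = v/f = 0.64·c / 2.77 GHz = 0.0693 m
βl = 2π·l/λ = 2π × 0.048 = 17.3°
tan(βl) = 0.311
Z_in = Z_0·(Z_L + jZ_0·tanβl)/(Z_0 + jZ_L·tanβl) = 84.2 − j98.3 Ω
Γ_s = (Z_in − Z_s)/(Z_in + Z_s) = (9.23 − j98.3)/(159 − j98.3), |Γ_s| = 0.527

|Γ| ≈ 0.527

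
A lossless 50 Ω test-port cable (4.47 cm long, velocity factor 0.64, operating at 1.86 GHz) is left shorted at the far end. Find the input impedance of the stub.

λ = v/f = 0.64·c / 1.86 GHz = 0.103 m
βl = 2π·l/λ = 2π × 0.433 = 156°
tan(βl) = -0.448
For a shorted stub, Z_in = jZ_0·tan(βl)

Z_in ≈ −j22.4 Ω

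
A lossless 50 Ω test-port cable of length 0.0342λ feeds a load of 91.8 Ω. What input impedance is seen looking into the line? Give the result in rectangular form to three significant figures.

Z_in ≈ 82.9 − j22.3 Ω

βl = 2π × 0.0342 = 12.3°
tan(βl) = tan(12.3°) = 0.218
Z_in = Z_0·(Z_L + jZ_0·tanβl)/(Z_0 + jZ_L·tanβl)
     = 50·(91.8 + j10.9)/(50 + j20)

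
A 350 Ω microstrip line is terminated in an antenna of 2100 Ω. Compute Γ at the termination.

Γ = 0.714

Γ = (Z_L − Z_0)/(Z_L + Z_0) = (2100 − 350)/(2100 + 350) = 1750/2450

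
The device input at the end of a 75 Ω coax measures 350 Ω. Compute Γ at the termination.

Γ = (Z_L − Z_0)/(Z_L + Z_0) = (350 − 75)/(350 + 75) = 275/425

Γ = 0.647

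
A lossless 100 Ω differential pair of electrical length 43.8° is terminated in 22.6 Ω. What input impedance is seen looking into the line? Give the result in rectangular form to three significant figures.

tan(βl) = tan(43.8°) = 0.959
Z_in = Z_0·(Z_L + jZ_0·tanβl)/(Z_0 + jZ_L·tanβl)
     = 100·(22.6 + j95.9)/(100 + j21.7)

Z_in ≈ 41.4 + j86.9 Ω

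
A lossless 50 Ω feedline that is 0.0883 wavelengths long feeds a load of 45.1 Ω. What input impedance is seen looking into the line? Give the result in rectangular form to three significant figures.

Z_in ≈ 47.6 + j4.4 Ω

βl = 2π × 0.0883 = 31.8°
tan(βl) = tan(31.8°) = 0.62
Z_in = Z_0·(Z_L + jZ_0·tanβl)/(Z_0 + jZ_L·tanβl)
     = 50·(45.1 + j31)/(50 + j28)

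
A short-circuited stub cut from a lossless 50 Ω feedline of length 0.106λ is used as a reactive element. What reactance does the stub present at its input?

X_in ≈ 39.3 Ω (inductive)

βl = 2π × 0.106 = 38.2°
tan(βl) = 0.786
For a short-circuited stub, Z_in = jZ_0·tan(βl)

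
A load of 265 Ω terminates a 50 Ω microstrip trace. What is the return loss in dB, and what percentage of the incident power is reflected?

RL ≈ 3.32 dB; 46.6% of incident power reflected

Γ = (265 − 50)/(265 + 50) = 0.683
RL = −20·log₁₀(0.683) = 3.32 dB
P_refl/P_inc = |Γ|² = 0.466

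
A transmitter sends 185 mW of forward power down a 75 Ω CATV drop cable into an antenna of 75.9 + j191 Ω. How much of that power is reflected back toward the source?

|Γ| = |(0.9 + j191)/(150.9 + j191)| = 0.785
|Γ|² = 0.616
P_refl = |Γ|²·P_inc = 114 mW, P_del = (1 − |Γ|²)·P_inc = 71.1 mW

P_reflected ≈ 114 mW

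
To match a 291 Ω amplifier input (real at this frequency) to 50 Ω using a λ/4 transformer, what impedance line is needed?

Z_qwt = √(Z_0·R_L) = √(50 × 291) = √14550

Z_qwt ≈ 121 Ω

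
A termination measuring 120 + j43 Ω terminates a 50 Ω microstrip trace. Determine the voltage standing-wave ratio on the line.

VSWR ≈ 2.76

Γ = (Z_L − Z_0)/(Z_L + Z_0) = (70 + j43)/(170 + j43)
|Γ| = 82.2/175 = 0.468
VSWR = (1 + |Γ|)/(1 − |Γ|) = 1.47/0.532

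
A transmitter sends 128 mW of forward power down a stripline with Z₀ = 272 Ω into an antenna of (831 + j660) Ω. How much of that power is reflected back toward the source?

P_reflected ≈ 58 mW

|Γ| = |(559 + j660)/(1103 + j660)| = 0.673
|Γ|² = 0.453
P_refl = |Γ|²·P_inc = 58 mW, P_del = (1 − |Γ|²)·P_inc = 70 mW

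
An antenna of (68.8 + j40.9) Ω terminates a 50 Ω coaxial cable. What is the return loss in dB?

RL ≈ 8.92 dB

Γ = (18.8 + j40.9)/(118.8 + j40.9), |Γ| = 0.358
RL = −20·log₁₀|Γ| = −20·log₁₀(0.358)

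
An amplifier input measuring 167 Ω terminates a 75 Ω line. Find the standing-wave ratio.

For a purely resistive load, VSWR = R_L/Z_0 or Z_0/R_L (whichever > 1) = 167/75

VSWR ≈ 2.23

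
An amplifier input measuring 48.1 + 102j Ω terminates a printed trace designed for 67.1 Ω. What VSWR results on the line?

Γ = (Z_L − Z_0)/(Z_L + Z_0) = (-19 + j102)/(115.2 + j102)
|Γ| = 104/154 = 0.674
VSWR = (1 + |Γ|)/(1 − |Γ|) = 1.67/0.326

VSWR ≈ 5.14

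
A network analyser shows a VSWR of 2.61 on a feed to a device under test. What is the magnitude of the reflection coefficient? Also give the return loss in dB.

|Γ| ≈ 0.446; return loss ≈ 7.01 dB

|Γ| = (S − 1)/(S + 1) = (2.61 − 1)/(2.61 + 1) = 1.61/3.61
RL = −20·log₁₀|Γ| = −20·log₁₀(0.446)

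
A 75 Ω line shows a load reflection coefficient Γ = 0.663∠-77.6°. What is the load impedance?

Z_L = Z_0·(1 + Γ)/(1 − Γ) = 75·(1.14 − j0.648)/(0.858 + j0.648)

Z_L ≈ 36.4 − j84.1 Ω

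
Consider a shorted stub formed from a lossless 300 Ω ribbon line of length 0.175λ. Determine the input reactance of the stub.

βl = 2π × 0.175 = 63°
tan(βl) = 1.96
For a shorted stub, Z_in = jZ_0·tan(βl)

X_in ≈ 589 Ω (inductive)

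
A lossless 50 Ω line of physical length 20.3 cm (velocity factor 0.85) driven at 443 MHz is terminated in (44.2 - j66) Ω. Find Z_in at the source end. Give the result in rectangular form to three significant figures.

λ = v/f = 0.85·c / 443 MHz = 0.576 m
βl = 2π·l/λ = 2π × 0.353 = 127°
tan(βl) = tan(127°) = -1.33
Z_in = Z_0·(Z_L + jZ_0·tanβl)/(Z_0 + jZ_L·tanβl)
     = 50·(44.2 − j132)/(-37.7 − j58.7)

Z_in ≈ 62.7 + j77.9 Ω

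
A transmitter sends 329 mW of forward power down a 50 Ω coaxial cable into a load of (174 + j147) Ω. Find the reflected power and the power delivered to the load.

P_reflected ≈ 170 mW; P_delivered ≈ 159 mW

|Γ| = |(124 + j147)/(224 + j147)| = 0.718
|Γ|² = 0.515
P_refl = |Γ|²·P_inc = 170 mW, P_del = (1 − |Γ|²)·P_inc = 159 mW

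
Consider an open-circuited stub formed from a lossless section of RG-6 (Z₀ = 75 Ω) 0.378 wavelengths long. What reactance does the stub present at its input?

X_in ≈ 77.9 Ω (inductive)

βl = 2π × 0.378 = 136°
tan(βl) = -0.963
For an open-circuited stub, Z_in = −jZ_0·cot(βl) = −jZ_0/tan(βl)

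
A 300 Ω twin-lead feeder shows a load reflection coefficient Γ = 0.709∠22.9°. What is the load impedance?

Z_L = Z_0·(1 + Γ)/(1 − Γ) = 300·(1.65 + j0.276)/(0.347 − j0.276)

Z_L ≈ 759 + j843 Ω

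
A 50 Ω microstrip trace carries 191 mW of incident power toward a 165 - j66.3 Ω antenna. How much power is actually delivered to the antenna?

P_delivered ≈ 125 mW

|Γ| = |(115 − j66.3)/(215 − j66.3)| = 0.59
|Γ|² = 0.348
P_refl = |Γ|²·P_inc = 66.5 mW, P_del = (1 − |Γ|²)·P_inc = 125 mW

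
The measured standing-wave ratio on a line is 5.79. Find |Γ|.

|Γ| = (S − 1)/(S + 1) = (5.79 − 1)/(5.79 + 1) = 4.79/6.79

|Γ| ≈ 0.705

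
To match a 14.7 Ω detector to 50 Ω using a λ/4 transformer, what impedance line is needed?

Z_qwt ≈ 27.1 Ω

Z_qwt = √(Z_0·R_L) = √(50 × 14.7) = √735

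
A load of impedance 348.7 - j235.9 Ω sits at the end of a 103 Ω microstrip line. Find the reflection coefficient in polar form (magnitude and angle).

Γ ≈ 0.668 ∠ -16.3°

Γ = (Z_L − Z_0)/(Z_L + Z_0) = (245.7 − j235.9)/(451.7 − j235.9)
|Γ| = 341/510 = 0.668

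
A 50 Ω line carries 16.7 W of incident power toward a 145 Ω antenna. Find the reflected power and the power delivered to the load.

P_reflected ≈ 3.96 W; P_delivered ≈ 12.7 W

Γ = (145 − 50)/(145 + 50) = 0.487
|Γ|² = 0.237
P_refl = |Γ|²·P_inc = 3.96 W, P_del = (1 − |Γ|²)·P_inc = 12.7 W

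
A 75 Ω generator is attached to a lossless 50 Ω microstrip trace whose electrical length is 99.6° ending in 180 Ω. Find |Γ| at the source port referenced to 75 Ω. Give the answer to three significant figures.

|Γ| ≈ 0.684

tan(βl) = -5.91
Z_in = Z_0·(Z_L + jZ_0·tanβl)/(Z_0 + jZ_L·tanβl) = 14.3 + j7.79 Ω
Γ_s = (Z_in − Z_s)/(Z_in + Z_s) = (-60.7 + j7.79)/(89.3 + j7.79), |Γ_s| = 0.684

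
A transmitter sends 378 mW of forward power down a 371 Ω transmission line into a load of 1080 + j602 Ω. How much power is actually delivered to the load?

|Γ| = |(709 + j602)/(1451 + j602)| = 0.592
|Γ|² = 0.351
P_refl = |Γ|²·P_inc = 133 mW, P_del = (1 − |Γ|²)·P_inc = 245 mW

P_delivered ≈ 245 mW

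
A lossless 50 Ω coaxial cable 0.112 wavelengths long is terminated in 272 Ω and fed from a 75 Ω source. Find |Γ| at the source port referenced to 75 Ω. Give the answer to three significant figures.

|Γ| ≈ 0.695

βl = 2π × 0.112 = 40.3°
tan(βl) = 0.849
Z_in = Z_0·(Z_L + jZ_0·tanβl)/(Z_0 + jZ_L·tanβl) = 21 − j54.4 Ω
Γ_s = (Z_in − Z_s)/(Z_in + Z_s) = (-54 − j54.4)/(96 − j54.4), |Γ_s| = 0.695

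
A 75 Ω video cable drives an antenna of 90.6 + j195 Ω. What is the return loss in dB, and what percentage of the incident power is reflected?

RL ≈ 2.33 dB; 58.5% of incident power reflected

Γ = (15.6 + j195)/(165.6 + j195), |Γ| = 0.765
RL = −20·log₁₀(0.765) = 2.33 dB
P_refl/P_inc = |Γ|² = 0.585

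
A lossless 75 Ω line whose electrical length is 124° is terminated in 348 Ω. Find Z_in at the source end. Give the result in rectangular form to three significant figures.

tan(βl) = tan(124°) = -1.48
Z_in = Z_0·(Z_L + jZ_0·tanβl)/(Z_0 + jZ_L·tanβl)
     = 75·(348 − j111)/(75 − j516)

Z_in ≈ 23 + j47.2 Ω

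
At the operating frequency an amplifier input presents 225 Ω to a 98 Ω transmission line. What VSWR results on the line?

VSWR ≈ 2.3

For a purely resistive load, VSWR = R_L/Z_0 or Z_0/R_L (whichever > 1) = 225/98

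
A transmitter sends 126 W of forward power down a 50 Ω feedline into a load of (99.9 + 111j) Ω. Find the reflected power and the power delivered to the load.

P_reflected ≈ 53.6 W; P_delivered ≈ 72.4 W

|Γ| = |(49.9 + j111)/(149.9 + j111)| = 0.652
|Γ|² = 0.426
P_refl = |Γ|²·P_inc = 53.6 W, P_del = (1 − |Γ|²)·P_inc = 72.4 W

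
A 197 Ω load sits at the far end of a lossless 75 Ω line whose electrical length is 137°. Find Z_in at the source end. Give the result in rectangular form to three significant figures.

Z_in ≈ 52.6 + j58.9 Ω

tan(βl) = tan(137°) = -0.933
Z_in = Z_0·(Z_L + jZ_0·tanβl)/(Z_0 + jZ_L·tanβl)
     = 75·(197 − j69.9)/(75 − j184)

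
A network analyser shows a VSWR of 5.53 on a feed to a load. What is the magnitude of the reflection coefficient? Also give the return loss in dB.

|Γ| ≈ 0.694; return loss ≈ 3.18 dB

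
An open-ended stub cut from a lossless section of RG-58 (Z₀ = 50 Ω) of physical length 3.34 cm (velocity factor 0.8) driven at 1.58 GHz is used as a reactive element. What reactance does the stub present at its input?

λ = v/f = 0.8·c / 1.58 GHz = 0.152 m
βl = 2π·l/λ = 2π × 0.22 = 79.2°
tan(βl) = 5.22
For an open-ended stub, Z_in = −jZ_0·cot(βl) = −jZ_0/tan(βl)

X_in ≈ -9.58 Ω (capacitive)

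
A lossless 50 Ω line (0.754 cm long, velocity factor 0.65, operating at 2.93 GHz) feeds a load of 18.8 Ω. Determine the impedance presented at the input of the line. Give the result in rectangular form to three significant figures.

λ = v/f = 0.65·c / 2.93 GHz = 0.0666 m
βl = 2π·l/λ = 2π × 0.113 = 40.8°
tan(βl) = tan(40.8°) = 0.863
Z_in = Z_0·(Z_L + jZ_0·tanβl)/(Z_0 + jZ_L·tanβl)
     = 50·(18.8 + j43.1)/(50 + j16.2)

Z_in ≈ 29.7 + j33.5 Ω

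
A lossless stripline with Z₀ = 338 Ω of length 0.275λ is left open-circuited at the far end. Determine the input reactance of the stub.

βl = 2π × 0.275 = 99°
tan(βl) = -6.31
For an open-circuited stub, Z_in = −jZ_0·cot(βl) = −jZ_0/tan(βl)

X_in ≈ 53.5 Ω (inductive)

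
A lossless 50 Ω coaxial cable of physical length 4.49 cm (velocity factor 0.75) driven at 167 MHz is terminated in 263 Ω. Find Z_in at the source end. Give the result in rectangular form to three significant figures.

Z_in ≈ 122 − j126 Ω

λ = v/f = 0.75·c / 167 MHz = 1.35 m
βl = 2π·l/λ = 2π × 0.0333 = 12°
tan(βl) = tan(12°) = 0.213
Z_in = Z_0·(Z_L + jZ_0·tanβl)/(Z_0 + jZ_L·tanβl)
     = 50·(263 + j10.6)/(50 + j55.9)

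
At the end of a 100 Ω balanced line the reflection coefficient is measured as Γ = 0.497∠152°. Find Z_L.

Z_L ≈ 35.4 + j22 Ω

Z_L = Z_0·(1 + Γ)/(1 − Γ) = 100·(0.561 + j0.233)/(1.44 − j0.233)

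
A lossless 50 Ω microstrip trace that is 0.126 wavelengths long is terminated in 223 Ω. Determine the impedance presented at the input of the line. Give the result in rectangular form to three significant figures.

Z_in ≈ 21.1 − j44.7 Ω

βl = 2π × 0.126 = 45.4°
tan(βl) = tan(45.4°) = 1.01
Z_in = Z_0·(Z_L + jZ_0·tanβl)/(Z_0 + jZ_L·tanβl)
     = 50·(223 + j50.6)/(50 + j226)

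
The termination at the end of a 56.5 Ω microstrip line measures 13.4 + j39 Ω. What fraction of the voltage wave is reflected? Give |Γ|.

Γ = (Z_L − Z_0)/(Z_L + Z_0) = (-43.1 + j39)/(69.9 + j39)
|Γ| = 58.1/80

|Γ| ≈ 0.726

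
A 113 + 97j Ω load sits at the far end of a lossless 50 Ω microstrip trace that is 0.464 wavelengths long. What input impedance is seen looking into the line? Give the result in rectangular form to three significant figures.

Z_in ≈ 50.4 + j77.2 Ω

βl = 2π × 0.464 = 167°
tan(βl) = tan(167°) = -0.23
Z_in = Z_0·(Z_L + jZ_0·tanβl)/(Z_0 + jZ_L·tanβl)
     = 50·(113 + j85.5)/(72.3 − j26)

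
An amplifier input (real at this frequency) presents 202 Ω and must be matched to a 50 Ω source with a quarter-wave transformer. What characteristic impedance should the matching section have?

Z_qwt ≈ 100 Ω

Z_qwt = √(Z_0·R_L) = √(50 × 202) = √10100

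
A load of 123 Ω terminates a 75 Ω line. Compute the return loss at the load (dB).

RL ≈ 12.3 dB

Γ = (123 − 75)/(123 + 75) = 0.242
RL = −20·log₁₀|Γ| = −20·log₁₀(0.242)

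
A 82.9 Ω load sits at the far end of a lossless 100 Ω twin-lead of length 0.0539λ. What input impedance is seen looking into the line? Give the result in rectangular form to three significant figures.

βl = 2π × 0.0539 = 19.4°
tan(βl) = tan(19.4°) = 0.352
Z_in = Z_0·(Z_L + jZ_0·tanβl)/(Z_0 + jZ_L·tanβl)
     = 100·(82.9 + j35.2)/(100 + j29.2)

Z_in ≈ 85.9 + j10.2 Ω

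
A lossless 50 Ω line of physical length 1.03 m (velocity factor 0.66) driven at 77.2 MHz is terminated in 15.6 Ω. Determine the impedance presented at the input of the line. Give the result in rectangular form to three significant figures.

Z_in ≈ 22.4 − j30.6 Ω

λ = v/f = 0.66·c / 77.2 MHz = 2.56 m
βl = 2π·l/λ = 2π × 0.402 = 145°
tan(βl) = tan(145°) = -0.711
Z_in = Z_0·(Z_L + jZ_0·tanβl)/(Z_0 + jZ_L·tanβl)
     = 50·(15.6 − j35.6)/(50 − j11.1)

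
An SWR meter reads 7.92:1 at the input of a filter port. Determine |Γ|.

|Γ| = (S − 1)/(S + 1) = (7.92 − 1)/(7.92 + 1) = 6.92/8.92

|Γ| ≈ 0.776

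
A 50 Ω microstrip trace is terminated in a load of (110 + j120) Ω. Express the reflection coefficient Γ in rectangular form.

Γ = (Z_L − Z_0)/(Z_L + Z_0) = (60 + j120)/(160 + j120)

Γ ≈ 0.6 + j0.3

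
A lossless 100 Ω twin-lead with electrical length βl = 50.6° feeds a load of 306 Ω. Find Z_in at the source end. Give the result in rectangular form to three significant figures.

Z_in ≈ 51.1 − j68.4 Ω

tan(βl) = tan(50.6°) = 1.22
Z_in = Z_0·(Z_L + jZ_0·tanβl)/(Z_0 + jZ_L·tanβl)
     = 100·(306 + j122)/(100 + j373)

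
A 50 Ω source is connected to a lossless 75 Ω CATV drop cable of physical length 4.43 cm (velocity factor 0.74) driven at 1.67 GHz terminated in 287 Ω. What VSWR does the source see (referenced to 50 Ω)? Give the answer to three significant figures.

VSWR ≈ 3.39

λ = v/f = 0.74·c / 1.67 GHz = 0.133 m
βl = 2π·l/λ = 2π × 0.333 = 120°
tan(βl) = -1.73
Z_in = Z_0·(Z_L + jZ_0·tanβl)/(Z_0 + jZ_L·tanβl) = 25.5 + j39.4 Ω
Γ_s = (Z_in − Z_s)/(Z_in + Z_s) = (-24.5 + j39.4)/(75.5 + j39.4), |Γ_s| = 0.544
VSWR = (1 + |Γ_s|)/(1 − |Γ_s|)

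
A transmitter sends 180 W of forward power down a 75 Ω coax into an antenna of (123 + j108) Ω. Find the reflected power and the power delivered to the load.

|Γ| = |(48 + j108)/(198 + j108)| = 0.524
|Γ|² = 0.275
P_refl = |Γ|²·P_inc = 49.4 W, P_del = (1 − |Γ|²)·P_inc = 131 W

P_reflected ≈ 49.4 W; P_delivered ≈ 131 W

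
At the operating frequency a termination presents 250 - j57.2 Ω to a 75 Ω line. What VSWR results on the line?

Γ = (Z_L − Z_0)/(Z_L + Z_0) = (175 − j57.2)/(325 − j57.2)
|Γ| = 184/330 = 0.558
VSWR = (1 + |Γ|)/(1 − |Γ|) = 1.56/0.442

VSWR ≈ 3.52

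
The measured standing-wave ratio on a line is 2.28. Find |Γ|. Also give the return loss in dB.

|Γ| = (S − 1)/(S + 1) = (2.28 − 1)/(2.28 + 1) = 1.28/3.28
RL = −20·log₁₀|Γ| = −20·log₁₀(0.39)

|Γ| ≈ 0.39; return loss ≈ 8.17 dB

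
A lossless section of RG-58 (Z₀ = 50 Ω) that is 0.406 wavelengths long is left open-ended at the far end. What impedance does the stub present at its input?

Z_in ≈ +j74.6 Ω

βl = 2π × 0.406 = 146°
tan(βl) = -0.67
For an open-ended stub, Z_in = −jZ_0·cot(βl) = −jZ_0/tan(βl)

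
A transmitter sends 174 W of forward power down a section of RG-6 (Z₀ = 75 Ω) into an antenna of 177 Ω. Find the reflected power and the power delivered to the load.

Γ = (177 − 75)/(177 + 75) = 0.405
|Γ|² = 0.164
P_refl = |Γ|²·P_inc = 28.5 W, P_del = (1 − |Γ|²)·P_inc = 145 W

P_reflected ≈ 28.5 W; P_delivered ≈ 145 W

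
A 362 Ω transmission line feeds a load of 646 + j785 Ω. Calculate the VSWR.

Γ = (Z_L − Z_0)/(Z_L + Z_0) = (284 + j785)/(1008 + j785)
|Γ| = 835/1280 = 0.653
VSWR = (1 + |Γ|)/(1 − |Γ|) = 1.65/0.347

VSWR ≈ 4.77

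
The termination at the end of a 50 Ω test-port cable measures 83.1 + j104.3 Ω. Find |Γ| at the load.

Γ = (Z_L − Z_0)/(Z_L + Z_0) = (33.1 + j104.3)/(133.1 + j104.3)
|Γ| = 109/169

|Γ| ≈ 0.647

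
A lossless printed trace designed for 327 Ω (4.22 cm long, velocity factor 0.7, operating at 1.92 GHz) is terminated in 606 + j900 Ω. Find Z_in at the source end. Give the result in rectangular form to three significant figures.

λ = v/f = 0.7·c / 1.92 GHz = 0.109 m
βl = 2π·l/λ = 2π × 0.386 = 139°
tan(βl) = tan(139°) = -0.872
Z_in = Z_0·(Z_L + jZ_0·tanβl)/(Z_0 + jZ_L·tanβl)
     = 327·(606 + j615)/(1110 − j529)

Z_in ≈ 75.3 + j217 Ω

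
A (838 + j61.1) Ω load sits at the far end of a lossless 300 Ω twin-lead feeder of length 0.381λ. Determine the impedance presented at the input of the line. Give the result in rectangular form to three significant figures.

βl = 2π × 0.381 = 137°
tan(βl) = tan(137°) = -0.927
Z_in = Z_0·(Z_L + jZ_0·tanβl)/(Z_0 + jZ_L·tanβl)
     = 300·(838 − j217)/(357 − j777)

Z_in ≈ 192 + j235 Ω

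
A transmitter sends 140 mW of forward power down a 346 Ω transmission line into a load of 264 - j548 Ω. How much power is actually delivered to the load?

P_delivered ≈ 76.1 mW

|Γ| = |(-82 − j548)/(610 − j548)| = 0.676
|Γ|² = 0.457
P_refl = |Γ|²·P_inc = 63.9 mW, P_del = (1 − |Γ|²)·P_inc = 76.1 mW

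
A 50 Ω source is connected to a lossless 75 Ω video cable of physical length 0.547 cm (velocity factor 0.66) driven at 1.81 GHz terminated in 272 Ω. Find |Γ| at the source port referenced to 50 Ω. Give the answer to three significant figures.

λ = v/f = 0.66·c / 1.81 GHz = 0.109 m
βl = 2π·l/λ = 2π × 0.05 = 18°
tan(βl) = 0.325
Z_in = Z_0·(Z_L + jZ_0·tanβl)/(Z_0 + jZ_L·tanβl) = 126 − j124 Ω
Γ_s = (Z_in − Z_s)/(Z_in + Z_s) = (75.9 − j124)/(176 − j124), |Γ_s| = 0.676

|Γ| ≈ 0.676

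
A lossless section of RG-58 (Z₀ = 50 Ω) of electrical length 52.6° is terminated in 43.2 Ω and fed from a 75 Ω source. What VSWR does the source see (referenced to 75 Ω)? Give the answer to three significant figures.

VSWR ≈ 1.48

tan(βl) = 1.31
Z_in = Z_0·(Z_L + jZ_0·tanβl)/(Z_0 + jZ_L·tanβl) = 51.4 + j7.28 Ω
Γ_s = (Z_in − Z_s)/(Z_in + Z_s) = (-23.6 + j7.28)/(126 + j7.28), |Γ_s| = 0.195
VSWR = (1 + |Γ_s|)/(1 − |Γ_s|)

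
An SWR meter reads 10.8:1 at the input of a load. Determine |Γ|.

|Γ| ≈ 0.831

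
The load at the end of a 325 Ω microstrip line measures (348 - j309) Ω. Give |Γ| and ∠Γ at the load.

Γ = (Z_L − Z_0)/(Z_L + Z_0) = (23 − j309)/(673 − j309)
|Γ| = 310/741 = 0.418

Γ ≈ 0.418 ∠ -61.1°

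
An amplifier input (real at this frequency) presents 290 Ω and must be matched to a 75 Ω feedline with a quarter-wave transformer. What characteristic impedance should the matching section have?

Z_qwt ≈ 147 Ω

Z_qwt = √(Z_0·R_L) = √(75 × 290) = √21750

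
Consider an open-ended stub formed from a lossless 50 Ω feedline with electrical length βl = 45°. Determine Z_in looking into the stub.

Z_in ≈ −j50 Ω

tan(βl) = 1
For an open-ended stub, Z_in = −jZ_0·cot(βl) = −jZ_0/tan(βl)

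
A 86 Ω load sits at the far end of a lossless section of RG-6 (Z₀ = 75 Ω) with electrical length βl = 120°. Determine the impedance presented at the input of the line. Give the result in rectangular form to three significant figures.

tan(βl) = tan(120°) = -1.73
Z_in = Z_0·(Z_L + jZ_0·tanβl)/(Z_0 + jZ_L·tanβl)
     = 75·(86 − j130)/(75 − j149)

Z_in ≈ 69.6 + j8.27 Ω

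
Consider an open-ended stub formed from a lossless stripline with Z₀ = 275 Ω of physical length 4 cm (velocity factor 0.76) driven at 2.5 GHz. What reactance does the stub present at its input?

λ = v/f = 0.76·c / 2.5 GHz = 0.0912 m
βl = 2π·l/λ = 2π × 0.439 = 158°
tan(βl) = -0.406
For an open-ended stub, Z_in = −jZ_0·cot(βl) = −jZ_0/tan(βl)

X_in ≈ 677 Ω (inductive)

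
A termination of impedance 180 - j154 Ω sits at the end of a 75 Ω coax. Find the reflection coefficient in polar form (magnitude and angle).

Γ ≈ 0.626 ∠ -24.6°

Γ = (Z_L − Z_0)/(Z_L + Z_0) = (105 − j154)/(255 − j154)
|Γ| = 186/298 = 0.626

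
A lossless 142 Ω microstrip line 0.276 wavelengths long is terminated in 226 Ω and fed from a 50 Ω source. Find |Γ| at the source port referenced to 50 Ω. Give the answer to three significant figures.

|Γ| ≈ 0.304

βl = 2π × 0.276 = 99.4°
tan(βl) = -6.07
Z_in = Z_0·(Z_L + jZ_0·tanβl)/(Z_0 + jZ_L·tanβl) = 90.7 + j14 Ω
Γ_s = (Z_in − Z_s)/(Z_in + Z_s) = (40.7 + j14)/(141 + j14), |Γ_s| = 0.304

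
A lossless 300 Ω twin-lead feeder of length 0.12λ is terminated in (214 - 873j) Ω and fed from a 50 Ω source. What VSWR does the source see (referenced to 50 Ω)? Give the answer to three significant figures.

VSWR ≈ 21.4

βl = 2π × 0.12 = 43.2°
tan(βl) = 0.939
Z_in = Z_0·(Z_L + jZ_0·tanβl)/(Z_0 + jZ_L·tanβl) = 28 − j163 Ω
Γ_s = (Z_in − Z_s)/(Z_in + Z_s) = (-22 − j163)/(78 − j163), |Γ_s| = 0.911
VSWR = (1 + |Γ_s|)/(1 − |Γ_s|)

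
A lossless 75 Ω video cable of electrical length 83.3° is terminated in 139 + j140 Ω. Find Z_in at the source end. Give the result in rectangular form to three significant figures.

tan(βl) = tan(83.3°) = 8.51
Z_in = Z_0·(Z_L + jZ_0·tanβl)/(Z_0 + jZ_L·tanβl)
     = 75·(139 + j778)/(-1120 + j1180)

Z_in ≈ 21.7 − j29.3 Ω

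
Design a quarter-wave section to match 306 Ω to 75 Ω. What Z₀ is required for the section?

Z_qwt ≈ 151 Ω

Z_qwt = √(Z_0·R_L) = √(75 × 306) = √22950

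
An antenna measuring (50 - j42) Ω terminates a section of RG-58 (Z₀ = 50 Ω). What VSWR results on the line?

VSWR ≈ 2.26

Γ = (Z_L − Z_0)/(Z_L + Z_0) = (0 − j42)/(100 − j42)
|Γ| = 42/108 = 0.387
VSWR = (1 + |Γ|)/(1 − |Γ|) = 1.39/0.613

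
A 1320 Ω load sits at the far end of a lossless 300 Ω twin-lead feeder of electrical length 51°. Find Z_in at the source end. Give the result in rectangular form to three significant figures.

tan(βl) = tan(51°) = 1.23
Z_in = Z_0·(Z_L + jZ_0·tanβl)/(Z_0 + jZ_L·tanβl)
     = 300·(1320 + j370)/(300 + j1630)

Z_in ≈ 109 − j223 Ω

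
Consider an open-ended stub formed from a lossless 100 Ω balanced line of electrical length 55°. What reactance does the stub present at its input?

tan(βl) = 1.43
For an open-ended stub, Z_in = −jZ_0·cot(βl) = −jZ_0/tan(βl)

X_in ≈ -70 Ω (capacitive)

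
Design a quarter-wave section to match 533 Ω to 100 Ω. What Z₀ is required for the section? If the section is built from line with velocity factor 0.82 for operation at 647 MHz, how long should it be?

Z_qwt ≈ 231 Ω; length ≈ 9.51 cm

Z_qwt = √(Z_0·R_L) = √(100 × 533) = √53300
λ = 0.82·c/f = 0.38 m, so l = λ/4 = 0.0951 m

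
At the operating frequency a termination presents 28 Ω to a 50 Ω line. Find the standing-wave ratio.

VSWR ≈ 1.79

For a purely resistive load, VSWR = R_L/Z_0 or Z_0/R_L (whichever > 1) = 50/28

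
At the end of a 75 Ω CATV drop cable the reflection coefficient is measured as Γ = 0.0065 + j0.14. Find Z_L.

Z_L = Z_0·(1 + Γ)/(1 − Γ) = 75·(1.01 + j0.14)/(0.994 − j0.14)

Z_L ≈ 73 + j20.9 Ω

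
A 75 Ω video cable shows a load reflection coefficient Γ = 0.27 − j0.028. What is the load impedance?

Z_L ≈ 130 − j7.87 Ω

Z_L = Z_0·(1 + Γ)/(1 − Γ) = 75·(1.27 − j0.028)/(0.73 + j0.028)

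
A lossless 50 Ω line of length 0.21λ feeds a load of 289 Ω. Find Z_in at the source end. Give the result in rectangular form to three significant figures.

Z_in ≈ 9.2 − j12.4 Ω

βl = 2π × 0.21 = 75.6°
tan(βl) = tan(75.6°) = 3.89
Z_in = Z_0·(Z_L + jZ_0·tanβl)/(Z_0 + jZ_L·tanβl)
     = 50·(289 + j195)/(50 + j1130)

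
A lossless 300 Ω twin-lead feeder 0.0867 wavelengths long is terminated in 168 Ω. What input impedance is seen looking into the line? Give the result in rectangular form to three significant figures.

Z_in ≈ 206 + j112 Ω

βl = 2π × 0.0867 = 31.2°
tan(βl) = tan(31.2°) = 0.606
Z_in = Z_0·(Z_L + jZ_0·tanβl)/(Z_0 + jZ_L·tanβl)
     = 300·(168 + j182)/(300 + j102)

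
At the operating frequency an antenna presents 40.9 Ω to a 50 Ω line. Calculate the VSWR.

VSWR ≈ 1.22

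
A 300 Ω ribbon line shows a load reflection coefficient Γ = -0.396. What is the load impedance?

Z_L = Z_0·(1 + Γ)/(1 − Γ) = 300·(0.604)/(1.4)

Z_L ≈ 130 Ω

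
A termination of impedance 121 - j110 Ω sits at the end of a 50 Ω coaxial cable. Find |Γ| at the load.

|Γ| ≈ 0.644

Γ = (Z_L − Z_0)/(Z_L + Z_0) = (71 − j110)/(171 − j110)
|Γ| = 131/203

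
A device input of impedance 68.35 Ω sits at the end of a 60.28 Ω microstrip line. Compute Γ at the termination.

Γ = 0.0627

Γ = (Z_L − Z_0)/(Z_L + Z_0) = (68.35 − 60.28)/(68.35 + 60.28) = 8.07/128.6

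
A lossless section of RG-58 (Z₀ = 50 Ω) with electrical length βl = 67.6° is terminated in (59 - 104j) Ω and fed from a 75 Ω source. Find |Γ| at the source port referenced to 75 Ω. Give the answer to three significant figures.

|Γ| ≈ 0.784

tan(βl) = 2.43
Z_in = Z_0·(Z_L + jZ_0·tanβl)/(Z_0 + jZ_L·tanβl) = 9.08 − j1.44 Ω
Γ_s = (Z_in − Z_s)/(Z_in + Z_s) = (-65.9 − j1.44)/(84.1 − j1.44), |Γ_s| = 0.784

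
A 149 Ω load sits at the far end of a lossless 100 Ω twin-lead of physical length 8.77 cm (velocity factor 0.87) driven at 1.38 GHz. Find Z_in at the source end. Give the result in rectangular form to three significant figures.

λ = v/f = 0.87·c / 1.38 GHz = 0.189 m
βl = 2π·l/λ = 2π × 0.464 = 167°
tan(βl) = tan(167°) = -0.232
Z_in = Z_0·(Z_L + jZ_0·tanβl)/(Z_0 + jZ_L·tanβl)
     = 100·(149 − j23.2)/(100 − j34.6)

Z_in ≈ 140 + j25.3 Ω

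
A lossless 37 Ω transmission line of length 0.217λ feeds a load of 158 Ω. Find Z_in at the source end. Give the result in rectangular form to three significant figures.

βl = 2π × 0.217 = 78.1°
tan(βl) = tan(78.1°) = 4.75
Z_in = Z_0·(Z_L + jZ_0·tanβl)/(Z_0 + jZ_L·tanβl)
     = 37·(158 + j176)/(37 + j751)

Z_in ≈ 9.03 − j7.34 Ω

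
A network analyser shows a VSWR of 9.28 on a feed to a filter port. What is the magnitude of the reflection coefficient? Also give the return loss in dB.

|Γ| ≈ 0.805; return loss ≈ 1.88 dB

|Γ| = (S − 1)/(S + 1) = (9.28 − 1)/(9.28 + 1) = 8.28/10.3
RL = −20·log₁₀|Γ| = −20·log₁₀(0.805)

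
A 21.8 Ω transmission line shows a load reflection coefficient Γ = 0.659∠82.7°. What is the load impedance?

Z_L = Z_0·(1 + Γ)/(1 − Γ) = 21.8·(1.08 + j0.654)/(0.916 − j0.654)

Z_L ≈ 9.74 + j22.5 Ω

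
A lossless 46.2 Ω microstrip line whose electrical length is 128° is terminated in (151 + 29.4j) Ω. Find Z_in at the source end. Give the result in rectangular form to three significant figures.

Z_in ≈ 19.2 + j27.8 Ω

tan(βl) = tan(128°) = -1.28
Z_in = Z_0·(Z_L + jZ_0·tanβl)/(Z_0 + jZ_L·tanβl)
     = 46.2·(151 − j29.7)/(83.8 − j193)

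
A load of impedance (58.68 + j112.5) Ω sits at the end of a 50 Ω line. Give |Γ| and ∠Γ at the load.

Γ = (Z_L − Z_0)/(Z_L + Z_0) = (8.68 + j112.5)/(108.7 + j112.5)
|Γ| = 113/156 = 0.721

Γ ≈ 0.721 ∠ 39.6°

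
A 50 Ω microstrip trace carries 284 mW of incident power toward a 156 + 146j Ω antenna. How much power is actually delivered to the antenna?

P_delivered ≈ 139 mW

|Γ| = |(106 + j146)/(206 + j146)| = 0.715
|Γ|² = 0.511
P_refl = |Γ|²·P_inc = 145 mW, P_del = (1 − |Γ|²)·P_inc = 139 mW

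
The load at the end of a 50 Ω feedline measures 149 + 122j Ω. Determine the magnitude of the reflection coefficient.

Γ = (Z_L − Z_0)/(Z_L + Z_0) = (99 + j122)/(199 + j122)
|Γ| = 157/233

|Γ| ≈ 0.673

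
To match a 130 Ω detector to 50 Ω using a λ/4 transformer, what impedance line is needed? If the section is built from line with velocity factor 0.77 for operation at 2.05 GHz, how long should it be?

Z_qwt ≈ 80.6 Ω; length ≈ 2.82 cm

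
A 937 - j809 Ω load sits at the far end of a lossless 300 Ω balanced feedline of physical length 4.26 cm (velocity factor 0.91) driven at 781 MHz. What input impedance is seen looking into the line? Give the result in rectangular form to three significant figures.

λ = v/f = 0.91·c / 781 MHz = 0.35 m
βl = 2π·l/λ = 2π × 0.122 = 43.9°
tan(βl) = tan(43.9°) = 0.961
Z_in = Z_0·(Z_L + jZ_0·tanβl)/(Z_0 + jZ_L·tanβl)
     = 300·(937 − j521)/(1080 + j901)

Z_in ≈ 82.2 − j214 Ω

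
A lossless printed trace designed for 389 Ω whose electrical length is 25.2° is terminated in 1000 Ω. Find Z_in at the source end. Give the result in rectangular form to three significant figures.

tan(βl) = tan(25.2°) = 0.471
Z_in = Z_0·(Z_L + jZ_0·tanβl)/(Z_0 + jZ_L·tanβl)
     = 389·(1000 + j183)/(389 + j471)

Z_in ≈ 496 − j417 Ω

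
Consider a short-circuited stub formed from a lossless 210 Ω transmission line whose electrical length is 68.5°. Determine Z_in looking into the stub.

tan(βl) = 2.54
For a short-circuited stub, Z_in = jZ_0·tan(βl)

Z_in ≈ +j533 Ω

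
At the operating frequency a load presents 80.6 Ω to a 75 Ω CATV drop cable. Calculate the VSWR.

VSWR ≈ 1.07

For a purely resistive load, VSWR = R_L/Z_0 or Z_0/R_L (whichever > 1) = 80.6/75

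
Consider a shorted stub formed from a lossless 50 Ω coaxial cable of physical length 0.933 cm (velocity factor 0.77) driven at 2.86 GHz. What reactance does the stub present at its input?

λ = v/f = 0.77·c / 2.86 GHz = 0.0808 m
βl = 2π·l/λ = 2π × 0.116 = 41.6°
tan(βl) = 0.887
For a shorted stub, Z_in = jZ_0·tan(βl)

X_in ≈ 44.4 Ω (inductive)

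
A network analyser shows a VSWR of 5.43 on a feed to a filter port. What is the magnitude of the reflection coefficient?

|Γ| = (S − 1)/(S + 1) = (5.43 − 1)/(5.43 + 1) = 4.43/6.43

|Γ| ≈ 0.689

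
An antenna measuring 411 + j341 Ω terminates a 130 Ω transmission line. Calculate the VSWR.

Γ = (Z_L − Z_0)/(Z_L + Z_0) = (281 + j341)/(541 + j341)
|Γ| = 442/640 = 0.691
VSWR = (1 + |Γ|)/(1 − |Γ|) = 1.69/0.309

VSWR ≈ 5.47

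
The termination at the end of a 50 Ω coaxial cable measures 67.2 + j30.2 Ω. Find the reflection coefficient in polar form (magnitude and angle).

Γ = (Z_L − Z_0)/(Z_L + Z_0) = (17.2 + j30.2)/(117.2 + j30.2)
|Γ| = 34.8/121 = 0.287

Γ ≈ 0.287 ∠ 45.9°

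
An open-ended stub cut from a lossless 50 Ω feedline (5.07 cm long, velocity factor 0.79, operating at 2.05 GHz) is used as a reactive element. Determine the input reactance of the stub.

X_in ≈ 123 Ω (inductive)

λ = v/f = 0.79·c / 2.05 GHz = 0.116 m
βl = 2π·l/λ = 2π × 0.439 = 158°
tan(βl) = -0.407
For an open-ended stub, Z_in = −jZ_0·cot(βl) = −jZ_0/tan(βl)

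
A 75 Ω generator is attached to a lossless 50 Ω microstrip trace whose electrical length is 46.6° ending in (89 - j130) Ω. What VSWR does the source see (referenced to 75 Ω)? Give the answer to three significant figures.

tan(βl) = 1.06
Z_in = Z_0·(Z_L + jZ_0·tanβl)/(Z_0 + jZ_L·tanβl) = 10.7 − j25.9 Ω
Γ_s = (Z_in − Z_s)/(Z_in + Z_s) = (-64.3 − j25.9)/(85.7 − j25.9), |Γ_s| = 0.774
VSWR = (1 + |Γ_s|)/(1 − |Γ_s|)

VSWR ≈ 7.86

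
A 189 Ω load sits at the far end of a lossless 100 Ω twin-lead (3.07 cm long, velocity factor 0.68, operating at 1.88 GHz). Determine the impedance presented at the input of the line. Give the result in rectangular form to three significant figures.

Z_in ≈ 54.6 + j14.9 Ω

λ = v/f = 0.68·c / 1.88 GHz = 0.109 m
βl = 2π·l/λ = 2π × 0.283 = 102°
tan(βl) = tan(102°) = -4.77
Z_in = Z_0·(Z_L + jZ_0·tanβl)/(Z_0 + jZ_L·tanβl)
     = 100·(189 − j477)/(100 − j901)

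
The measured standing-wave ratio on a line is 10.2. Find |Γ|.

|Γ| ≈ 0.821

|Γ| = (S − 1)/(S + 1) = (10.2 − 1)/(10.2 + 1) = 9.2/11.2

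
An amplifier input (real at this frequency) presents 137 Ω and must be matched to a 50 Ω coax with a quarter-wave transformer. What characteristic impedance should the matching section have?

Z_qwt ≈ 82.8 Ω

Z_qwt = √(Z_0·R_L) = √(50 × 137) = √6850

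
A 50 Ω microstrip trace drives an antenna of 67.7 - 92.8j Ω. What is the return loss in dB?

RL ≈ 4.01 dB

Γ = (17.7 − j92.8)/(117.7 − j92.8), |Γ| = 0.63
RL = −20·log₁₀|Γ| = −20·log₁₀(0.63)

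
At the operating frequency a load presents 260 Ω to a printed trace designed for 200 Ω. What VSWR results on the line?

Γ = (260 − 200)/(260 + 200) = 0.13
VSWR = (1 + 0.13)/(1 − 0.13)

VSWR ≈ 1.3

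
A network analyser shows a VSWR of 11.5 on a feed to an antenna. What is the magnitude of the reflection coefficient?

|Γ| = (S − 1)/(S + 1) = (11.5 − 1)/(11.5 + 1) = 10.5/12.5

|Γ| ≈ 0.84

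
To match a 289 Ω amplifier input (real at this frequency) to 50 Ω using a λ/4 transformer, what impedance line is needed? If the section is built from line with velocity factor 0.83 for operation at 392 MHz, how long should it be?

Z_qwt ≈ 120 Ω; length ≈ 15.9 cm

Z_qwt = √(Z_0·R_L) = √(50 × 289) = √14450
λ = 0.83·c/f = 0.635 m, so l = λ/4 = 0.159 m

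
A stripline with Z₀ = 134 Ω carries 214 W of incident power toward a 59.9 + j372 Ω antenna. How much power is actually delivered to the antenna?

|Γ| = |(-74.1 + j372)/(193.9 + j372)| = 0.904
|Γ|² = 0.818
P_refl = |Γ|²·P_inc = 175 W, P_del = (1 − |Γ|²)·P_inc = 39 W

P_delivered ≈ 39 W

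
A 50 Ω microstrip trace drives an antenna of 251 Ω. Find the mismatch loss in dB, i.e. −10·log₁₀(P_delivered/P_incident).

mismatch loss ≈ 2.56 dB

Γ = (251 − 50)/(251 + 50) = 0.668
|Γ|² = 0.446, so P_del/P_inc = 1 − |Γ|² = 0.554
ML = −10·log₁₀(1 − |Γ|²)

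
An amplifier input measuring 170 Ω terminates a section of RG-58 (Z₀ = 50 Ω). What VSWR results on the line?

Γ = (170 − 50)/(170 + 50) = 0.545
VSWR = (1 + 0.545)/(1 − 0.545)

VSWR ≈ 3.4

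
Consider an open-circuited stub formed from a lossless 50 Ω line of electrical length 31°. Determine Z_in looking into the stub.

tan(βl) = 0.601
For an open-circuited stub, Z_in = −jZ_0·cot(βl) = −jZ_0/tan(βl)

Z_in ≈ −j83.2 Ω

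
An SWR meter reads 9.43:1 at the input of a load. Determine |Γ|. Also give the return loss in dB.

|Γ| ≈ 0.808; return loss ≈ 1.85 dB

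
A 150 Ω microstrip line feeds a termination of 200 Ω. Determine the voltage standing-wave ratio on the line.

VSWR ≈ 1.33

Γ = (200 − 150)/(200 + 150) = 0.143
VSWR = (1 + 0.143)/(1 − 0.143)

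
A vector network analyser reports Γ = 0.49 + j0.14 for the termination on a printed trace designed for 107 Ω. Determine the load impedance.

Z_L ≈ 283 + j107 Ω

Z_L = Z_0·(1 + Γ)/(1 − Γ) = 107·(1.49 + j0.14)/(0.51 − j0.14)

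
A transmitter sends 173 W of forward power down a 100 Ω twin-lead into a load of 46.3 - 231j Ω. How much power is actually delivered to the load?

P_delivered ≈ 42.9 W

|Γ| = |(-53.7 − j231)/(146.3 − j231)| = 0.867
|Γ|² = 0.752
P_refl = |Γ|²·P_inc = 130 W, P_del = (1 − |Γ|²)·P_inc = 42.9 W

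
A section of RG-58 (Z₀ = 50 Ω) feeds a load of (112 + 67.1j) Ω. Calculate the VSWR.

VSWR ≈ 3.18

Γ = (Z_L − Z_0)/(Z_L + Z_0) = (62 + j67.1)/(162 + j67.1)
|Γ| = 91.4/175 = 0.521
VSWR = (1 + |Γ|)/(1 − |Γ|) = 1.52/0.479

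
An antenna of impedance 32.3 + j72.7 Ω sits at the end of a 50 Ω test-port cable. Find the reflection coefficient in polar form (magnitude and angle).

Γ ≈ 0.681 ∠ 62.2°

Γ = (Z_L − Z_0)/(Z_L + Z_0) = (-17.7 + j72.7)/(82.3 + j72.7)
|Γ| = 74.8/110 = 0.681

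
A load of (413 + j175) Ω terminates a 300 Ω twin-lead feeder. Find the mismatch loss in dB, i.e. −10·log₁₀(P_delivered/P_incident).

mismatch loss ≈ 0.365 dB

Γ = (113 + j175)/(713 + j175), |Γ| = 0.284
|Γ|² = 0.0805, so P_del/P_inc = 1 − |Γ|² = 0.919
ML = −10·log₁₀(1 − |Γ|²)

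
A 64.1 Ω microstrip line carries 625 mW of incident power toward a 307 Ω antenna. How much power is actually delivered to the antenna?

Γ = (307 − 64.1)/(307 + 64.1) = 0.655
|Γ|² = 0.428
P_refl = |Γ|²·P_inc = 268 mW, P_del = (1 − |Γ|²)·P_inc = 357 mW

P_delivered ≈ 357 mW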